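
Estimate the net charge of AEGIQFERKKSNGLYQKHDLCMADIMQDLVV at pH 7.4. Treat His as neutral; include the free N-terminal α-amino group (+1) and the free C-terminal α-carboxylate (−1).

At pH ~7.4 the Lys and Arg side chains are protonated (+1), the Asp and Glu side chains are deprotonated (−1), and with His taken as neutral all other side chains carry no charge.
Positive (K, R): R8, K9, K10, K17 → +4.
Negative (D, E): E2, E7, D19, D24, D28 → −5.
The N-terminus (+1) and C-terminus (−1) cancel.
Net charge = (+4) + (−5) = −1.

-1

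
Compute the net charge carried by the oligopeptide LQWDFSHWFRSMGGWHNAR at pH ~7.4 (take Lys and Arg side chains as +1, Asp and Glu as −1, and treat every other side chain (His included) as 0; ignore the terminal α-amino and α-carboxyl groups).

+1

Positive (K, R): R10, R19 → +2.
Negative (D, E): D4 → −1.
Net charge = (+2) + (−1) = +1.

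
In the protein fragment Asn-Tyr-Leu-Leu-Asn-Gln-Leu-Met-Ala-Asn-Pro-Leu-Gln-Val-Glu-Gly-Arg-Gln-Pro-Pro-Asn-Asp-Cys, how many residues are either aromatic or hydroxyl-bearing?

Aromatic: F, W, Y. Hydroxyl-bearing: S, T, Y.
Aromatic residues here: Tyr2 (1).
Hydroxyl-bearing residues here: Tyr2 (1).
Y is in both groups, so the 1 Y residue must not be double-counted.
Total = 1 + 1 − 1 = 1.

1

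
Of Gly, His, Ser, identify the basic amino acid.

The basic amino acids are Lys (K), Arg (R), and His (H).
Of the listed options, only His belongs to this group.

His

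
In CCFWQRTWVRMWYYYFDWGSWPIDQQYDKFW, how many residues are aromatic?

13

The aromatic amino acids are Phe (F, benzyl), Trp (W, indole), and Tyr (Y, phenol).
Matching residues: F3, W4, W8, W12, Y13, Y14, Y15, F16, W18, W21, Y27, F30, W31.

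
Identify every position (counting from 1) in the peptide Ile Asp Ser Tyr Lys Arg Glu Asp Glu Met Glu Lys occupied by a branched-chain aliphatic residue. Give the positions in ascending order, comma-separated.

V, L, and I make up the branched-chain aliphatic group.
Matching residues: Ile1.

1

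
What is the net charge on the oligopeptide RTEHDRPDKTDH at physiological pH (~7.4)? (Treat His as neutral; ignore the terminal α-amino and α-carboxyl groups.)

Near pH 7.4, K and R contribute +1 each, D and E contribute −1 each, and every other side chain (His included, as stated) is uncharged.
Positive (K, R): R1, R6, K9 → +3.
Negative (D, E): E3, D5, D8, D11 → −4.
Net charge = (+3) + (−4) = −1.

-1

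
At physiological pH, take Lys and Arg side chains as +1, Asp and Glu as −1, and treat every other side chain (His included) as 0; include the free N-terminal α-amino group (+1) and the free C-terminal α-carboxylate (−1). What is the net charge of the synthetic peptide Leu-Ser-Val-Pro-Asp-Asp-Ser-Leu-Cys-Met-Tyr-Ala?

Positive (K, R): none → +0.
Negative (D, E): Asp5, Asp6 → −2.
The N-terminus (+1) and C-terminus (−1) cancel.
Net charge = (+0) + (−2) = −2.

-2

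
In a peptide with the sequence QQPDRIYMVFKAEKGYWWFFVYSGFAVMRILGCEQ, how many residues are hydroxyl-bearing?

The –OH-bearing residues are Ser, Thr (aliphatic alcohols), and Tyr (phenol).
Matching residues: Y7, Y16, Y22, S23.

4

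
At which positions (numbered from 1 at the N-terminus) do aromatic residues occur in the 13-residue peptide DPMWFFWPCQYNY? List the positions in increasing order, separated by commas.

F, W, and Y each carry an aromatic ring on the side chain.
Matching residues: W4, F5, F6, W7, Y11, Y13.

4, 5, 6, 7, 11, 13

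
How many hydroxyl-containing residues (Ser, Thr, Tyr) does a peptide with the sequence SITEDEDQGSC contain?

3

Matching residues: S1, T3, S10.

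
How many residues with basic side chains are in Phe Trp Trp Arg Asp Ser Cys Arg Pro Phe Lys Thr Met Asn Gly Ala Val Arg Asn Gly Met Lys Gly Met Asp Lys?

6

K, R, and H are the three residues with basic side chains (ε-amine, guanidinium, and imidazole respectively).
Matching residues: Arg4, Arg8, Lys11, Arg18, Lys22, Lys26.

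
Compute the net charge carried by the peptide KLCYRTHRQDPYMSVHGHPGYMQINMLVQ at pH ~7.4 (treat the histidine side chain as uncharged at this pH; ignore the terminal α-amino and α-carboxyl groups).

The side chains ionized at physiological pH are Lys/Arg (+1) and Asp/Glu (−1); with His treated as neutral, nothing else contributes.
Positive (K, R): K1, R5, R8 → +3.
Negative (D, E): D10 → −1.
Net charge = (+3) + (−1) = +2.

+2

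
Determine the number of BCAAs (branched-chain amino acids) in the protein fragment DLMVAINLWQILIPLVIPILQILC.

V, L, and I make up the branched-chain aliphatic group.
Matching residues: L2, V4, I6, L8, I11, L12, I13, L15, V16, I17, I19, L20, I22, L23.

14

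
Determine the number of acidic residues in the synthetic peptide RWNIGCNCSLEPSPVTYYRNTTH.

Aspartate (D) and glutamate (E) have carboxylic-acid side chains and are the acidic amino acids.
Matching residues: E11.

1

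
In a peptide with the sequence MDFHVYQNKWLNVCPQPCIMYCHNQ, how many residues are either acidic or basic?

Acidic: D, E. Basic: H, K, R.
Acidic residues here: D2 (1).
Basic residues here: H4, K9, H23 (3).
The two groups share no amino acid, so total = 1 + 3 = 4.

4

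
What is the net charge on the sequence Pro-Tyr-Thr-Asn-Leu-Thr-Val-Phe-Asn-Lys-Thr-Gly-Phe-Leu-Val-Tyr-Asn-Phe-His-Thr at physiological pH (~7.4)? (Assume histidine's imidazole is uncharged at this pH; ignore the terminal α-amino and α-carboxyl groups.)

At pH ~7.4 the Lys and Arg side chains are protonated (+1), the Asp and Glu side chains are deprotonated (−1), and with His taken as neutral all other side chains carry no charge.
Positive (K, R): Lys10 → +1.
Negative (D, E): none → −0.
Net charge = (+1) + (−0) = +1.

+1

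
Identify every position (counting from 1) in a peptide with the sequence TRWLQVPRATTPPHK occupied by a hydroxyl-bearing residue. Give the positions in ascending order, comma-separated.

1, 10, 11

The –OH-bearing residues are Ser, Thr (aliphatic alcohols), and Tyr (phenol).
Matching residues: T1, T10, T11.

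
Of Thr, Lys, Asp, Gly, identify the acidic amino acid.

The acidic residues are Asp (D) and Glu (E), whose side chains end in a carboxylate group.
Of the listed options, only Asp belongs to this group.

Asp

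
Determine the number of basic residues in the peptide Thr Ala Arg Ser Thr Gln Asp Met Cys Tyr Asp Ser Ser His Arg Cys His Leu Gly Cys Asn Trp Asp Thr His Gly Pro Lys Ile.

Lysine (K), arginine (R), and histidine (H) have basic, nitrogen-containing side chains.
Matching residues: Arg3, His14, Arg15, His17, His25, Lys28.

6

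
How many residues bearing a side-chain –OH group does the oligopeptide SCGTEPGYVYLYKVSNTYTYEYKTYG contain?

13

The –OH-bearing residues are Ser, Thr (aliphatic alcohols), and Tyr (phenol).
Matching residues: S1, T4, Y8, Y10, Y12, S15, T17, Y18, T19, Y20, Y22, T24, Y25.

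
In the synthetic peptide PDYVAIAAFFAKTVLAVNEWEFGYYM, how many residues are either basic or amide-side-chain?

Basic: H, K, R. Amide-side-chain: N, Q.
Basic residues here: K12 (1).
Amide-side-chain residues here: N18 (1).
The two groups share no amino acid, so total = 1 + 1 = 2.

2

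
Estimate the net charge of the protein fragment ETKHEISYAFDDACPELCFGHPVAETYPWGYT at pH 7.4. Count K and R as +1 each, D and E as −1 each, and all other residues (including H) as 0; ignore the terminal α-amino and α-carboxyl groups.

-5

Positive (K, R): K3 → +1.
Negative (D, E): E1, E5, D11, D12, E16, E25 → −6.
Net charge = (+1) + (−6) = −5.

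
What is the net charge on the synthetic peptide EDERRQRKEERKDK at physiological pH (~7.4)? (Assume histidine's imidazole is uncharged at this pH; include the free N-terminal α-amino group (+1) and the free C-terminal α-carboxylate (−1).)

+1

Near pH 7.4, K and R contribute +1 each, D and E contribute −1 each, and every other side chain (His included, as stated) is uncharged.
Positive (K, R): R4, R5, R7, K8, R11, K12, K14 → +7.
Negative (D, E): E1, D2, E3, E9, E10, D13 → −6.
The N-terminus (+1) and C-terminus (−1) cancel.
Net charge = (+7) + (−6) = +1.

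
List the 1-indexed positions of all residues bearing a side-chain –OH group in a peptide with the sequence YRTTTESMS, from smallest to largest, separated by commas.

1, 3, 4, 5, 7, 9

The –OH-bearing residues are Ser, Thr (aliphatic alcohols), and Tyr (phenol).
Matching residues: Y1, T3, T4, T5, S7, S9.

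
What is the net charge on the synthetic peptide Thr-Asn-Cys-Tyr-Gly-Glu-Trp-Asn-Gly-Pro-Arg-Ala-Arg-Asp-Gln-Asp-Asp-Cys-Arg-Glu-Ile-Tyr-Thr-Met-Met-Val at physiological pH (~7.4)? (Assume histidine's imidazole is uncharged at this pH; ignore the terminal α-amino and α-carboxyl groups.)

Near pH 7.4, K and R contribute +1 each, D and E contribute −1 each, and every other side chain (His included, as stated) is uncharged.
Positive (K, R): Arg11, Arg13, Arg19 → +3.
Negative (D, E): Glu6, Asp14, Asp16, Asp17, Glu20 → −5.
Net charge = (+3) + (−5) = −2.

-2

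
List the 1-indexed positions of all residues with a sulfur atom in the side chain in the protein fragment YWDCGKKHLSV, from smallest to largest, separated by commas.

The sulfur-bearing residues are cysteine (–SH) and methionine (–S–CH₃).
Matching residues: C4.

4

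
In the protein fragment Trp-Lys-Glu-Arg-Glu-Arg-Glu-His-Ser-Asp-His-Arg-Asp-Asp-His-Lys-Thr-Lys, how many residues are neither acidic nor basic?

Acidic: D, E. Basic: K, R, H. All other residues are neither.
Matching residues: Trp1, Ser9, Thr17.

3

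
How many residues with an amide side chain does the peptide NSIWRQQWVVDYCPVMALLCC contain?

3

Asparagine (N) and glutamine (Q) have uncharged amide side chains.
Matching residues: N1, Q6, Q7.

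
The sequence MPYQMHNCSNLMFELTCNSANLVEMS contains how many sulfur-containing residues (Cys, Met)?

Matching residues: M1, M5, C8, M12, C17, M25.

6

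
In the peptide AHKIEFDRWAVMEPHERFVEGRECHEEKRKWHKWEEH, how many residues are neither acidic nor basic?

14

Acidic: D, E. Basic: K, R, H. All other residues are neither.
Matching residues: A1, I4, F6, W9, A10, V11, M12, P14, F18, V19, G21, C24, W31, W34.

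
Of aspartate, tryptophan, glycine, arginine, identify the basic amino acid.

The basic amino acids are Lys (K), Arg (R), and His (H).
Of the listed options, only arginine belongs to this group.

arginine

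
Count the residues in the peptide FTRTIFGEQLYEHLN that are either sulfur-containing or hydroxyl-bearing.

3

Sulfur-containing: C, M. Hydroxyl-bearing: S, T, Y.
Sulfur-containing residues here: none (0).
Hydroxyl-bearing residues here: T2, T4, Y11 (3).
The two groups share no amino acid, so total = 0 + 3 = 3.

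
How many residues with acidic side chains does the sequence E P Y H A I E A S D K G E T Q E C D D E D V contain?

Only D (aspartate) and E (glutamate) carry a side-chain carboxylic acid.
Matching residues: E1, E7, D10, E13, E16, D18, D19, E20, D21.

9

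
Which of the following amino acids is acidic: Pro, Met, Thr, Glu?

Glu

The acidic residues are Asp (D) and Glu (E), whose side chains end in a carboxylate group.
Of the listed options, only Glu belongs to this group.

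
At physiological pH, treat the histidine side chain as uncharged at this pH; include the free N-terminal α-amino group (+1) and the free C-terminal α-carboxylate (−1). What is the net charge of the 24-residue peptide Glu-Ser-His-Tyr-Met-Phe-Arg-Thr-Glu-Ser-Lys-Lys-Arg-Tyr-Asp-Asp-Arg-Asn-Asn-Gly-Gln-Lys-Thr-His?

At pH ~7.4 the Lys and Arg side chains are protonated (+1), the Asp and Glu side chains are deprotonated (−1), and with His taken as neutral all other side chains carry no charge.
Positive (K, R): Arg7, Lys11, Lys12, Arg13, Arg17, Lys22 → +6.
Negative (D, E): Glu1, Glu9, Asp15, Asp16 → −4.
The N-terminus (+1) and C-terminus (−1) cancel.
Net charge = (+6) + (−4) = +2.

+2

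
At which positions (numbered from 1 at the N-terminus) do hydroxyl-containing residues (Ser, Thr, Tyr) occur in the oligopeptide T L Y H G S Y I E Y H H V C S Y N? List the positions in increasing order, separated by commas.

1, 3, 6, 7, 10, 15, 16

Matching residues: T1, Y3, S6, Y7, Y10, S15, Y16.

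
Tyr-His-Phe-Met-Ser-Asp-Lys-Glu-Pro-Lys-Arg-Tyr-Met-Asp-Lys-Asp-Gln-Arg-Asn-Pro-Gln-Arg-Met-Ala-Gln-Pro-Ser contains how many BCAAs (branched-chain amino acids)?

V, L, and I make up the branched-chain aliphatic group.
None of the 27 residues belong to this group.

0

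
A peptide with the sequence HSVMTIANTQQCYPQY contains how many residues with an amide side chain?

4

The amide-side-chain residues are Asn (N) and Gln (Q).
Matching residues: N8, Q10, Q11, Q15.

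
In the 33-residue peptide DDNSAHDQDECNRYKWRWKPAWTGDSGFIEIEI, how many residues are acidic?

8

Only D (aspartate) and E (glutamate) carry a side-chain carboxylic acid.
Matching residues: D1, D2, D7, D9, E10, D25, E30, E32.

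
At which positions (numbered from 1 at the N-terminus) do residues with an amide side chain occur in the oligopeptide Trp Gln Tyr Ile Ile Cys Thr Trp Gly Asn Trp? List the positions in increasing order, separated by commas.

2, 10

Only N (asparagine) and Q (glutamine) carry a side-chain carboxamide.
Matching residues: Gln2, Asn10.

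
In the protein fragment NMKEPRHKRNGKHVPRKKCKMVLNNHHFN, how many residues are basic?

13

K, R, and H are the three residues with basic side chains (ε-amine, guanidinium, and imidazole respectively).
Matching residues: K3, R6, H7, K8, R9, K12, H13, R16, K17, K18, K20, H26, H27.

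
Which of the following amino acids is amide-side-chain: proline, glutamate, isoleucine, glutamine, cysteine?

glutamine

The amide-side-chain residues are Asn (N) and Gln (Q).
Of the listed options, only glutamine belongs to this group.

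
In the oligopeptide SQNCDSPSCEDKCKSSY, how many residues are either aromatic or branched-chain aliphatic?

Aromatic: F, W, Y. Branched-chain aliphatic: I, L, V.
Aromatic residues here: Y17 (1).
Branched-chain aliphatic residues here: none (0).
The two groups share no amino acid, so total = 1 + 0 = 1.

1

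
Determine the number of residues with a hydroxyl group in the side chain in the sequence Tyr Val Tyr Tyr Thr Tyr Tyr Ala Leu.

S, T, and Y are the three residues with a side-chain hydroxyl.
Matching residues: Tyr1, Tyr3, Tyr4, Thr5, Tyr6, Tyr7.

6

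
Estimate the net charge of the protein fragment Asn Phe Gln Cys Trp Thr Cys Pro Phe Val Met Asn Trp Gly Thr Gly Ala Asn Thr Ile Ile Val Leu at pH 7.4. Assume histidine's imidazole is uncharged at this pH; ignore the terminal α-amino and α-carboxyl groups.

Near pH 7.4, K and R contribute +1 each, D and E contribute −1 each, and every other side chain (His included, as stated) is uncharged.
Positive (K, R): none → +0.
Negative (D, E): none → −0.
Net charge = (+0) + (−0) = 0.

0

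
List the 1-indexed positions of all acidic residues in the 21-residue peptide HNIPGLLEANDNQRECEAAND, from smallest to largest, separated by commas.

8, 11, 15, 17, 21

Only D (aspartate) and E (glutamate) carry a side-chain carboxylic acid.
Matching residues: E8, D11, E15, E17, D21.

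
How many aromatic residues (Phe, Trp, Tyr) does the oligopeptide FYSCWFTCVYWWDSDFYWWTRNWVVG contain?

12

Matching residues: F1, Y2, W5, F6, Y10, W11, W12, F16, Y17, W18, W19, W23.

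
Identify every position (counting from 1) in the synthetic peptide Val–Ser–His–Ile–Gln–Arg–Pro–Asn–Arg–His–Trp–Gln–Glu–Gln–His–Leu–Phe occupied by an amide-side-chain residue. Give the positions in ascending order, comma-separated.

5, 8, 12, 14

Matching residues: Gln5, Asn8, Gln12, Gln14.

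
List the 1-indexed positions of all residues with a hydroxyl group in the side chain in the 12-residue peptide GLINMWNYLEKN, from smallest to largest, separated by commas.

S, T, and Y are the three residues with a side-chain hydroxyl.
Matching residues: Y8.

8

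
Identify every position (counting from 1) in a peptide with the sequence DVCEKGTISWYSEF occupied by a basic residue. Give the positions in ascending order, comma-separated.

5

The basic amino acids are Lys (K), Arg (R), and His (H).
Matching residues: K5.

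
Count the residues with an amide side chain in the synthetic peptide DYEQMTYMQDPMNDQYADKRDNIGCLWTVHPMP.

Asparagine (N) and glutamine (Q) have uncharged amide side chains.
Matching residues: Q4, Q9, N13, Q15, N22.

5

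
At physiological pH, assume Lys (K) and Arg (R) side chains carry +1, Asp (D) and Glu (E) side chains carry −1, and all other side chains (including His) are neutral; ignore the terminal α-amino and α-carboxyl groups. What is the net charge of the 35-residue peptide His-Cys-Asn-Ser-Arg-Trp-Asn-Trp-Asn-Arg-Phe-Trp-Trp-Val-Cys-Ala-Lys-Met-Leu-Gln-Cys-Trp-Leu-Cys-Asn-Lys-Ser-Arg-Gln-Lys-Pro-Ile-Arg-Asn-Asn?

Positive (K, R): Arg5, Arg10, Lys17, Lys26, Arg28, Lys30, Arg33 → +7.
Negative (D, E): none → −0.
Net charge = (+7) + (−0) = +7.

+7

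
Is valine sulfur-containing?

No

The sulfur-bearing residues are cysteine (–SH) and methionine (–S–CH₃).
Valine is not in this group.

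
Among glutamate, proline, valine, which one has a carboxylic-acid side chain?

Aspartate (D) and glutamate (E) have carboxylic-acid side chains and are the acidic amino acids.
Of the listed options, only glutamate belongs to this group.

glutamate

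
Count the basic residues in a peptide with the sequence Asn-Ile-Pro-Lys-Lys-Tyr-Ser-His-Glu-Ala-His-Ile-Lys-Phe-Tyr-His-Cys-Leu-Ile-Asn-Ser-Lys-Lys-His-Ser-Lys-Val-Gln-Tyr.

The basic amino acids are Lys (K), Arg (R), and His (H).
Matching residues: Lys4, Lys5, His8, His11, Lys13, His16, Lys22, Lys23, His24, Lys26.

10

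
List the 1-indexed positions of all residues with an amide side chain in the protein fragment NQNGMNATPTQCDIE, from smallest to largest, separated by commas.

1, 2, 3, 6, 11

Asparagine (N) and glutamine (Q) have uncharged amide side chains.
Matching residues: N1, Q2, N3, N6, Q11.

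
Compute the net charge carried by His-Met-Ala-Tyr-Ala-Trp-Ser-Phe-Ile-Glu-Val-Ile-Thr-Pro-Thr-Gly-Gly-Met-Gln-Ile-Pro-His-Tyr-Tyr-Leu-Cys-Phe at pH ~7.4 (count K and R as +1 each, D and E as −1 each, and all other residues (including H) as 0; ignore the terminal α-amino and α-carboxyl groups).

-1

Positive (K, R): none → +0.
Negative (D, E): Glu10 → −1.
Net charge = (+0) + (−1) = −1.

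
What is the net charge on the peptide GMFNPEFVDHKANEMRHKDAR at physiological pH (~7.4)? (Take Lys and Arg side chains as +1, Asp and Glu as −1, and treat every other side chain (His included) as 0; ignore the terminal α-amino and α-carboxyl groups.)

Positive (K, R): K11, R16, K18, R21 → +4.
Negative (D, E): E6, D9, E14, D19 → −4.
Net charge = (+4) + (−4) = 0.

0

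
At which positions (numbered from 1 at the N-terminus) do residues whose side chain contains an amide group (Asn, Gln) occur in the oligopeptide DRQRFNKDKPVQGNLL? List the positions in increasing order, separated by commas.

3, 6, 12, 14

Matching residues: Q3, N6, Q12, N14.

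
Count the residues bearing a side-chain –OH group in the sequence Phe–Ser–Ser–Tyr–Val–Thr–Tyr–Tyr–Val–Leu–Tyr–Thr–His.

Serine (S), threonine (T), and tyrosine (Y) each carry a hydroxyl group on the side chain.
Matching residues: Ser2, Ser3, Tyr4, Thr6, Tyr7, Tyr8, Tyr11, Thr12.

8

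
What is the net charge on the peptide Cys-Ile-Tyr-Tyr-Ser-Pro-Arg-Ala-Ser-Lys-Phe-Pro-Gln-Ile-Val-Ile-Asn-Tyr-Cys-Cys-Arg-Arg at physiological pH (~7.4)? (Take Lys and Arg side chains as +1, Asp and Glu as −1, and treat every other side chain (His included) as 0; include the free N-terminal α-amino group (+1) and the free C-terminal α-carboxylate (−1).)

Positive (K, R): Arg7, Lys10, Arg21, Arg22 → +4.
Negative (D, E): none → −0.
The N-terminus (+1) and C-terminus (−1) cancel.
Net charge = (+4) + (−0) = +4.

+4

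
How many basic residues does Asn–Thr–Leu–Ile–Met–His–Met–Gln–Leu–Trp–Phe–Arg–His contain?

Lysine (K), arginine (R), and histidine (H) have basic, nitrogen-containing side chains.
Matching residues: His6, Arg12, His13.

3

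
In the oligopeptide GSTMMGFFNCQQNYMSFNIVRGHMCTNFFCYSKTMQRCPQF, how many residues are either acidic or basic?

Acidic: D, E. Basic: H, K, R.
Acidic residues here: none (0).
Basic residues here: R21, H23, K33, R37 (4).
The two groups share no amino acid, so total = 0 + 4 = 4.

4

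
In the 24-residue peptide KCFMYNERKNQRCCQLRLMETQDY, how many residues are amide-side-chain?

The amide-side-chain residues are Asn (N) and Gln (Q).
Matching residues: N6, N10, Q11, Q15, Q22.

5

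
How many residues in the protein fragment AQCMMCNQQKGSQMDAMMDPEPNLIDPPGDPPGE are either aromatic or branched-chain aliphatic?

2

Aromatic: F, W, Y. Branched-chain aliphatic: I, L, V.
Aromatic residues here: none (0).
Branched-chain aliphatic residues here: L24, I25 (2).
The two groups share no amino acid, so total = 0 + 2 = 2.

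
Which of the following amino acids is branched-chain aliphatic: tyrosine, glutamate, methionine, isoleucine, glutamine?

Valine (V), leucine (L), and isoleucine (I) are the branched-chain amino acids.
Of the listed options, only isoleucine belongs to this group.

isoleucine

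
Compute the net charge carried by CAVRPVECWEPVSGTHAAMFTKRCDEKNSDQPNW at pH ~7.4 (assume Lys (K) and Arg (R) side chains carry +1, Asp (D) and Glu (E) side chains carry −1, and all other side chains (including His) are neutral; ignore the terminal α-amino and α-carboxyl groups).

-1

Positive (K, R): R4, K22, R23, K27 → +4.
Negative (D, E): E7, E10, D25, E26, D30 → −5.
Net charge = (+4) + (−5) = −1.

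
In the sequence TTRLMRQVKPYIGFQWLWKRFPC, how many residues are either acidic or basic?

Acidic: D, E. Basic: H, K, R.
Acidic residues here: none (0).
Basic residues here: R3, R6, K9, K19, R20 (5).
The two groups share no amino acid, so total = 0 + 5 = 5.

5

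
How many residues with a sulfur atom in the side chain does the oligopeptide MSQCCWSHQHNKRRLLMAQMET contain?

5

The sulfur-bearing residues are cysteine (–SH) and methionine (–S–CH₃).
Matching residues: M1, C4, C5, M17, M20.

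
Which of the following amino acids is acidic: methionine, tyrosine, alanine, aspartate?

The acidic residues are Asp (D) and Glu (E), whose side chains end in a carboxylate group.
Of the listed options, only aspartate belongs to this group.

aspartate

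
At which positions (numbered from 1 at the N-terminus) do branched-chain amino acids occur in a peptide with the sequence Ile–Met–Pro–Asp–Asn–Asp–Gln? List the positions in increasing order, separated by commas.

The BCAAs are Val, Leu, and Ile — aliphatic side chains with a branch point.
Matching residues: Ile1.

1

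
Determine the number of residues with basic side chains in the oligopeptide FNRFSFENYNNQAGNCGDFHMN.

Lysine (K), arginine (R), and histidine (H) have basic, nitrogen-containing side chains.
Matching residues: R3, H20.

2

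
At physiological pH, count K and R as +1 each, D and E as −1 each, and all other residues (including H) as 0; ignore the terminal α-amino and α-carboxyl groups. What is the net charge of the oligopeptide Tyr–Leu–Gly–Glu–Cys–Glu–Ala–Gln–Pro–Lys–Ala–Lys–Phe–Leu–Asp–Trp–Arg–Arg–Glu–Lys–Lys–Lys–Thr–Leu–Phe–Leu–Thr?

+3

Positive (K, R): Lys10, Lys12, Arg17, Arg18, Lys20, Lys21, Lys22 → +7.
Negative (D, E): Glu4, Glu6, Asp15, Glu19 → −4.
Net charge = (+7) + (−4) = +3.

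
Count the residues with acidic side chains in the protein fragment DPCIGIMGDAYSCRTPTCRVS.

2

Aspartate (D) and glutamate (E) have carboxylic-acid side chains and are the acidic amino acids.
Matching residues: D1, D9.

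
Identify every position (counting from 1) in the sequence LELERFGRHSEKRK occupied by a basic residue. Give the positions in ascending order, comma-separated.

5, 8, 9, 12, 13, 14

The basic amino acids are Lys (K), Arg (R), and His (H).
Matching residues: R5, R8, H9, K12, R13, K14.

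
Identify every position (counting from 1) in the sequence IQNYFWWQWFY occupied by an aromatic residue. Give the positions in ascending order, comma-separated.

4, 5, 6, 7, 9, 10, 11

The aromatic amino acids are Phe (F, benzyl), Trp (W, indole), and Tyr (Y, phenol).
Matching residues: Y4, F5, W6, W7, W9, F10, Y11.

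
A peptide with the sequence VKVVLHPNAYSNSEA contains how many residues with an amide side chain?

The amide-side-chain residues are Asn (N) and Gln (Q).
Matching residues: N8, N12.

2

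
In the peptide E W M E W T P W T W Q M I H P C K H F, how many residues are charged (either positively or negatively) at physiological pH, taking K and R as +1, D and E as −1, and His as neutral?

3

Charged side chains at pH ~7.4: K, R (positive); D, E (negative).
Matching residues: E1, E4, K17.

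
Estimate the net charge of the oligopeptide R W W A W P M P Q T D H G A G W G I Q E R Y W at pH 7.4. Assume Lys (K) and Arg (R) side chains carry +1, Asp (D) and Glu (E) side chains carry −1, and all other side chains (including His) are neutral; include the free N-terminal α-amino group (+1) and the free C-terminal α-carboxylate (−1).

Positive (K, R): R1, R21 → +2.
Negative (D, E): D11, E20 → −2.
The N-terminus (+1) and C-terminus (−1) cancel.
Net charge = (+2) + (−2) = 0.

0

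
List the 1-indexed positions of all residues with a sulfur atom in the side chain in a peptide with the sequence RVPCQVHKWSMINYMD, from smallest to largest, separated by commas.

Cysteine (C, thiol) and methionine (M, thioether) are the two sulfur-containing amino acids.
Matching residues: C4, M11, M15.

4, 11, 15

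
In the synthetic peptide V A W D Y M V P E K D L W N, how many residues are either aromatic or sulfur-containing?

4

Aromatic: F, W, Y. Sulfur-containing: C, M.
Aromatic residues here: W3, Y5, W13 (3).
Sulfur-containing residues here: M6 (1).
The two groups share no amino acid, so total = 3 + 1 = 4.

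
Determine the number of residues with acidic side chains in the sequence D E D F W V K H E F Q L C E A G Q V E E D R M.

8

The acidic residues are Asp (D) and Glu (E), whose side chains end in a carboxylate group.
Matching residues: D1, E2, D3, E9, E14, E19, E20, D21.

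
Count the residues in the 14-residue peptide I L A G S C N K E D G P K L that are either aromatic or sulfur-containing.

1

Aromatic: F, W, Y. Sulfur-containing: C, M.
Aromatic residues here: none (0).
Sulfur-containing residues here: C6 (1).
The two groups share no amino acid, so total = 0 + 1 = 1.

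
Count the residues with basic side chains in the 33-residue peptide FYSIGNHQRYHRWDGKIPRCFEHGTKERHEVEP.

K, R, and H are the three residues with basic side chains (ε-amine, guanidinium, and imidazole respectively).
Matching residues: H7, R9, H11, R12, K16, R19, H23, K26, R28, H29.

10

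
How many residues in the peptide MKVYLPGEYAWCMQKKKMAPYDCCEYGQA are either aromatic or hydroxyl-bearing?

5

Aromatic: F, W, Y. Hydroxyl-bearing: S, T, Y.
Aromatic residues here: Y4, Y9, W11, Y21, Y26 (5).
Hydroxyl-bearing residues here: Y4, Y9, Y21, Y26 (4).
Y is in both groups, so the 4 Y residues must not be double-counted.
Total = 5 + 4 − 4 = 5.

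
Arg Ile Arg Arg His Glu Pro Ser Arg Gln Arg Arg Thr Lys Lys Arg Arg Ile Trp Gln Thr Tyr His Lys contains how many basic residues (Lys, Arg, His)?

Matching residues: Arg1, Arg3, Arg4, His5, Arg9, Arg11, Arg12, Lys14, Lys15, Arg16, Arg17, His23, Lys24.

13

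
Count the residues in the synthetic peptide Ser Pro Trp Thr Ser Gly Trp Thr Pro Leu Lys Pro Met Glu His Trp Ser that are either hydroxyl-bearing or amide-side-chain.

5

Hydroxyl-bearing: S, T, Y. Amide-side-chain: N, Q.
Hydroxyl-bearing residues here: Ser1, Thr4, Ser5, Thr8, Ser17 (5).
Amide-side-chain residues here: none (0).
The two groups share no amino acid, so total = 5 + 0 = 5.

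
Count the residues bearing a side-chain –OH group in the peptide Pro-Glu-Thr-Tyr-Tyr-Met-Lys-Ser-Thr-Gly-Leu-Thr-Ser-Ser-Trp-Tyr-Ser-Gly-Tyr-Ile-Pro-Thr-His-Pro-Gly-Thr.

13

The –OH-bearing residues are Ser, Thr (aliphatic alcohols), and Tyr (phenol).
Matching residues: Thr3, Tyr4, Tyr5, Ser8, Thr9, Thr12, Ser13, Ser14, Tyr16, Ser17, Tyr19, Thr22, Thr26.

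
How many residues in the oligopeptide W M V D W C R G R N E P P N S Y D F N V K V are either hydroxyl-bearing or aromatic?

5

Hydroxyl-bearing: S, T, Y. Aromatic: F, W, Y.
Hydroxyl-bearing residues here: S15, Y16 (2).
Aromatic residues here: W1, W5, Y16, F18 (4).
Y is in both groups, so the 1 Y residue must not be double-counted.
Total = 2 + 4 − 1 = 5.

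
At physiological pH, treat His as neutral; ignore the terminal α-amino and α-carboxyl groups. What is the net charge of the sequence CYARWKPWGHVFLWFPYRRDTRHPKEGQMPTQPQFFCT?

The side chains ionized at physiological pH are Lys/Arg (+1) and Asp/Glu (−1); with His treated as neutral, nothing else contributes.
Positive (K, R): R4, K6, R18, R19, R22, K25 → +6.
Negative (D, E): D20, E26 → −2.
Net charge = (+6) + (−2) = +4.

+4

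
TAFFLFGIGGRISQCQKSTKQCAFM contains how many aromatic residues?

The aromatic amino acids are Phe (F, benzyl), Trp (W, indole), and Tyr (Y, phenol).
Matching residues: F3, F4, F6, F24.

4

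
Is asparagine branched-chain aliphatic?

V, L, and I make up the branched-chain aliphatic group.
Asparagine is not in this group.

No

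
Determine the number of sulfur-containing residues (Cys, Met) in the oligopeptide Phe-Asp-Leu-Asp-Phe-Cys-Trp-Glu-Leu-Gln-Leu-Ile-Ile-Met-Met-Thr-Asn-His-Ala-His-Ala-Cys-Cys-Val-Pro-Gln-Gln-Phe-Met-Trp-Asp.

6

Matching residues: Cys6, Met14, Met15, Cys22, Cys23, Met29.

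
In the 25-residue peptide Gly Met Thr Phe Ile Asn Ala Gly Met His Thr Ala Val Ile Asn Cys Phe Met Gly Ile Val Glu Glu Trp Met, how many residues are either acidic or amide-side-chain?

Acidic: D, E. Amide-side-chain: N, Q.
Acidic residues here: Glu22, Glu23 (2).
Amide-side-chain residues here: Asn6, Asn15 (2).
The two groups share no amino acid, so total = 2 + 2 = 4.

4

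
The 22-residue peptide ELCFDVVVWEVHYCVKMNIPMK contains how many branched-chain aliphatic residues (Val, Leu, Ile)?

Matching residues: L2, V6, V7, V8, V11, V15, I19.

7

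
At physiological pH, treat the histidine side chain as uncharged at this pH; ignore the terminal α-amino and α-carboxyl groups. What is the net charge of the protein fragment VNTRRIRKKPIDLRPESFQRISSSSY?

+5

At pH ~7.4 the Lys and Arg side chains are protonated (+1), the Asp and Glu side chains are deprotonated (−1), and with His taken as neutral all other side chains carry no charge.
Positive (K, R): R4, R5, R7, K8, K9, R14, R20 → +7.
Negative (D, E): D12, E16 → −2.
Net charge = (+7) + (−2) = +5.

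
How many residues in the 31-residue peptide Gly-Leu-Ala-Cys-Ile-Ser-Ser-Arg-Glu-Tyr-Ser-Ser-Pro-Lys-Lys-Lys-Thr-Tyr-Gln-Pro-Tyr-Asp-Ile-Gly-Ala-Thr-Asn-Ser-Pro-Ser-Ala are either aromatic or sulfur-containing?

4

Aromatic: F, W, Y. Sulfur-containing: C, M.
Aromatic residues here: Tyr10, Tyr18, Tyr21 (3).
Sulfur-containing residues here: Cys4 (1).
The two groups share no amino acid, so total = 3 + 1 = 4.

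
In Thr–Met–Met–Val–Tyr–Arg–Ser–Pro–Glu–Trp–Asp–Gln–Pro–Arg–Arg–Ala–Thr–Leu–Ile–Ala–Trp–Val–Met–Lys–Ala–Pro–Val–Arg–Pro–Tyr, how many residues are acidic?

2

Only D (aspartate) and E (glutamate) carry a side-chain carboxylic acid.
Matching residues: Glu9, Asp11.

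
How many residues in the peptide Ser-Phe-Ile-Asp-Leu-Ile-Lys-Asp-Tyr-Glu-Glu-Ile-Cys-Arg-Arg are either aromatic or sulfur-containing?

3

Aromatic: F, W, Y. Sulfur-containing: C, M.
Aromatic residues here: Phe2, Tyr9 (2).
Sulfur-containing residues here: Cys13 (1).
The two groups share no amino acid, so total = 2 + 1 = 3.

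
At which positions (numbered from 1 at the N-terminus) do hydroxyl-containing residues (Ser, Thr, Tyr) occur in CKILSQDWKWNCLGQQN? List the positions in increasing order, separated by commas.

5

Matching residues: S5.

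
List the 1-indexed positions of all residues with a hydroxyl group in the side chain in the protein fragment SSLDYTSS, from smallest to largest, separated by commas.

S, T, and Y are the three residues with a side-chain hydroxyl.
Matching residues: S1, S2, Y5, T6, S7, S8.

1, 2, 5, 6, 7, 8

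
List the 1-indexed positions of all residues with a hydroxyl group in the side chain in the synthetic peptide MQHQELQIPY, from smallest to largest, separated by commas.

Serine (S), threonine (T), and tyrosine (Y) each carry a hydroxyl group on the side chain.
Matching residues: Y10.

10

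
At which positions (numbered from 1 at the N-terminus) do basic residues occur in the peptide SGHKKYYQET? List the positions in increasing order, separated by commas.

K, R, and H are the three residues with basic side chains (ε-amine, guanidinium, and imidazole respectively).
Matching residues: H3, K4, K5.

3, 4, 5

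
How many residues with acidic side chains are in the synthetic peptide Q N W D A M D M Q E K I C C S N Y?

3

Only D (aspartate) and E (glutamate) carry a side-chain carboxylic acid.
Matching residues: D4, D7, E10.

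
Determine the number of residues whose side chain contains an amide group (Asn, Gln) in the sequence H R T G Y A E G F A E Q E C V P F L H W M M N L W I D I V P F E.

Matching residues: Q12, N23.

2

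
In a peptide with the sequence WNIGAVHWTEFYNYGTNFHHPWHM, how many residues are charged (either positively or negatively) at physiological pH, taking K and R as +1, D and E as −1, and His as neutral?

Charged side chains at pH ~7.4: K, R (positive); D, E (negative).
Matching residues: E10.

1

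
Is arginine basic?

Yes

Lysine (K), arginine (R), and histidine (H) have basic, nitrogen-containing side chains.
Arginine is in this group.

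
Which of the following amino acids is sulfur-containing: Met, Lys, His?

Met

Only Cys (C) and Met (M) have a sulfur atom in the side chain.
Of the listed options, only Met belongs to this group.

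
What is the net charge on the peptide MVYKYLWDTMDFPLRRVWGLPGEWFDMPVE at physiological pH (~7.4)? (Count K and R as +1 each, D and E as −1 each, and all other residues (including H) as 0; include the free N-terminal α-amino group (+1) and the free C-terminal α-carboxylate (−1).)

Positive (K, R): K4, R15, R16 → +3.
Negative (D, E): D8, D11, E23, D26, E30 → −5.
The N-terminus (+1) and C-terminus (−1) cancel.
Net charge = (+3) + (−5) = −2.

-2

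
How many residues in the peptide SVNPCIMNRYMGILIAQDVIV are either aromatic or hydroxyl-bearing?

2

Aromatic: F, W, Y. Hydroxyl-bearing: S, T, Y.
Aromatic residues here: Y10 (1).
Hydroxyl-bearing residues here: S1, Y10 (2).
Y is in both groups, so the 1 Y residue must not be double-counted.
Total = 1 + 2 − 1 = 2.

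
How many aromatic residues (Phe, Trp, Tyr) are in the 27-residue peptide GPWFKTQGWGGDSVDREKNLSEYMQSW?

5

Matching residues: W3, F4, W9, Y23, W27.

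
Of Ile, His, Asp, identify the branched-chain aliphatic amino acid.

Ile

Valine (V), leucine (L), and isoleucine (I) are the branched-chain amino acids.
Of the listed options, only Ile belongs to this group.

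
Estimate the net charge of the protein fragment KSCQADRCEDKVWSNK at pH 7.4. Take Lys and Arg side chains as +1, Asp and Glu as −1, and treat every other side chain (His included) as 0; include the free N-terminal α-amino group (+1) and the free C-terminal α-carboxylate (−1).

Positive (K, R): K1, R7, K11, K16 → +4.
Negative (D, E): D6, E9, D10 → −3.
The N-terminus (+1) and C-terminus (−1) cancel.
Net charge = (+4) + (−3) = +1.

+1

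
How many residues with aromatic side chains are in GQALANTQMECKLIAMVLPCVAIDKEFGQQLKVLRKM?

F, W, and Y each carry an aromatic ring on the side chain.
Matching residues: F27.

1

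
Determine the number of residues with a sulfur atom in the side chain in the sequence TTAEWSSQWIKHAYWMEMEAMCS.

4

Cysteine (C, thiol) and methionine (M, thioether) are the two sulfur-containing amino acids.
Matching residues: M16, M18, M21, C22.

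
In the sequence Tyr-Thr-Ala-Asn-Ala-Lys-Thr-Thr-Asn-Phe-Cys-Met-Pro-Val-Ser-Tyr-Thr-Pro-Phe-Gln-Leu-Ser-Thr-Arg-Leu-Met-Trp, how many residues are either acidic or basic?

2

Acidic: D, E. Basic: H, K, R.
Acidic residues here: none (0).
Basic residues here: Lys6, Arg24 (2).
The two groups share no amino acid, so total = 0 + 2 = 2.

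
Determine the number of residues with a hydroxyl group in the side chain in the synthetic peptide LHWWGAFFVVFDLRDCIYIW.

1

The –OH-bearing residues are Ser, Thr (aliphatic alcohols), and Tyr (phenol).
Matching residues: Y18.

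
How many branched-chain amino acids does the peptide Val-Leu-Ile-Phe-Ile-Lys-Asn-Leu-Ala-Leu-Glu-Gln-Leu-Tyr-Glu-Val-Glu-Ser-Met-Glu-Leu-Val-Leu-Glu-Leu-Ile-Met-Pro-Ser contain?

13

V, L, and I make up the branched-chain aliphatic group.
Matching residues: Val1, Leu2, Ile3, Ile5, Leu8, Leu10, Leu13, Val16, Leu21, Val22, Leu23, Leu25, Ile26.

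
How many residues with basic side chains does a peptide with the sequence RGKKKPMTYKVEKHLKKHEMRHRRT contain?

14

The basic amino acids are Lys (K), Arg (R), and His (H).
Matching residues: R1, K3, K4, K5, K10, K13, H14, K16, K17, H18, R21, H22, R23, R24.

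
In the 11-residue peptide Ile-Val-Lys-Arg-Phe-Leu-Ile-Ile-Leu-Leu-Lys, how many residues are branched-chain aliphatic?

7

V, L, and I make up the branched-chain aliphatic group.
Matching residues: Ile1, Val2, Leu6, Ile7, Ile8, Leu9, Leu10.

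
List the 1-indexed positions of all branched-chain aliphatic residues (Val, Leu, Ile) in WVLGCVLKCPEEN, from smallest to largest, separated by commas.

Matching residues: V2, L3, V6, L7.

2, 3, 6, 7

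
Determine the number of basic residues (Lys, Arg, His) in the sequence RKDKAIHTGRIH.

6

Matching residues: R1, K2, K4, H7, R10, H12.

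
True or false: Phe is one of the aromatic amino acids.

True

F, W, and Y each carry an aromatic ring on the side chain.
Phenylalanine is in this group.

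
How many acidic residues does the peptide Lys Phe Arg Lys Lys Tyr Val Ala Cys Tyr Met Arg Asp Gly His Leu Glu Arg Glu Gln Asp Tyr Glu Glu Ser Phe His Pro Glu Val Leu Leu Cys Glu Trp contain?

The acidic residues are Asp (D) and Glu (E), whose side chains end in a carboxylate group.
Matching residues: Asp13, Glu17, Glu19, Asp21, Glu23, Glu24, Glu29, Glu34.

8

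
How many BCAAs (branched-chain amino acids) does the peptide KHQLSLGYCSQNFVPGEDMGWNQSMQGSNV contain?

The BCAAs are Val, Leu, and Ile — aliphatic side chains with a branch point.
Matching residues: L4, L6, V14, V30.

4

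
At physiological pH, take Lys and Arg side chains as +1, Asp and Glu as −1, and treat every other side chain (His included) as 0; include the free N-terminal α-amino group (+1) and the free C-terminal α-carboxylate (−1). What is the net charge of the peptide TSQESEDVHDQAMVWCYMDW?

Positive (K, R): none → +0.
Negative (D, E): E4, E6, D7, D10, D19 → −5.
The N-terminus (+1) and C-terminus (−1) cancel.
Net charge = (+0) + (−5) = −5.

-5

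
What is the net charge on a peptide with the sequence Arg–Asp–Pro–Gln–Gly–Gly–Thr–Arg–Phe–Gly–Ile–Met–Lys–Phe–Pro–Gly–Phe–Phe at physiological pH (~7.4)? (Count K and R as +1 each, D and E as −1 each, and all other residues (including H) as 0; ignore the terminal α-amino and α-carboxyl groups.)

Positive (K, R): Arg1, Arg8, Lys13 → +3.
Negative (D, E): Asp2 → −1.
Net charge = (+3) + (−1) = +2.

+2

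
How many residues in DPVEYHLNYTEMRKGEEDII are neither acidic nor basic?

11

Acidic: D, E. Basic: K, R, H. All other residues are neither.
Matching residues: P2, V3, Y5, L7, N8, Y9, T10, M12, G15, I19, I20.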